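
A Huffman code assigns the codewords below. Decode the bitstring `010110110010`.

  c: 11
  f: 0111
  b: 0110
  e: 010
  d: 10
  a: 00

ecbe

Read left to right; each codeword is recognised as soon as it completes (prefix code):
  010→e | 11→c | 0110→b | 010→e
Decoded message: ecbe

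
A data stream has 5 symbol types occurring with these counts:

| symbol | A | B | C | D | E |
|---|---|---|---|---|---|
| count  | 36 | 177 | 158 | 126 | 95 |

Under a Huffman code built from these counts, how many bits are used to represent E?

Build the tree from the bottom:
merge A(36) and E(95): 131
merge D(126) and 131: 257
merge C(158) and B(177): 335
merge 257 and 335: 592
E sits 3 levels below the root, so its codeword is 3 bits.

3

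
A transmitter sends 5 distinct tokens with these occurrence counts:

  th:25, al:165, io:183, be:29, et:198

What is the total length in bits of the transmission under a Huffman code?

1254

Merge the two smallest weights repeatedly:
combine th(25), be(29) → 54
combine 54, al(165) → 219
combine io(183), et(198) → 381
combine 219, 381 → 600
Each symbol's bit-cost is frequency × depth; summing gives 1254 bits (equivalently 54 + 219 + 381 + 600).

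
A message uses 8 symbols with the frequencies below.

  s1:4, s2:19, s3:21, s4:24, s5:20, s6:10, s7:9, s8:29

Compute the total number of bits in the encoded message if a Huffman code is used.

Build the Huffman tree bottom-up:
combine s1(4), s7(9) → 13
combine s6(10), 13 → 23
combine s2(19), s5(20) → 39
combine s3(21), 23 → 44
combine s4(24), s8(29) → 53
combine 39, 44 → 83
combine 53, 83 → 136
The encoded length is the sum of every internal node's weight: 13 + 23 + 39 + 44 + 53 + 83 + 136 = 391 bits.

391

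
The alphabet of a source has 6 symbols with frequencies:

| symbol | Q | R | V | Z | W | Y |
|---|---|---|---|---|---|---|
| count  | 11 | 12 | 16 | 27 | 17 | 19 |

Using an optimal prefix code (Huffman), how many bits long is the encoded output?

260

Greedily combine the two least-frequent nodes:
combine Q(11), R(12) → 23
combine V(16), W(17) → 33
combine Y(19), 23 → 42
combine Z(27), 33 → 60
combine 42, 60 → 102
Total encoded bits = sum of merged weights = 23 + 33 + 42 + 60 + 102 = 260.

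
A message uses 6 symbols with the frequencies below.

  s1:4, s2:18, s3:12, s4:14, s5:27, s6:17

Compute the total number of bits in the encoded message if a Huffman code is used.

Build the Huffman tree bottom-up:
s1(4) + s3(12) → 16
s4(14) + 16 → 30
s6(17) + s2(18) → 35
s5(27) + 30 → 57
35 + 57 → 92
Total encoded bits = sum of merged weights = 16 + 30 + 35 + 57 + 92 = 230.

230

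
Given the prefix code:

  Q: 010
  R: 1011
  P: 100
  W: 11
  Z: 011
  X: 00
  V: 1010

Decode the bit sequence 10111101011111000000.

Read left to right; each codeword is recognised as soon as it completes (prefix code):
  1011→R | 11→W | 010→Q | 11→W | 11→W | 100→P | 00→X | 00→X
Decoded message: RWQWWPXX

RWQWWPXX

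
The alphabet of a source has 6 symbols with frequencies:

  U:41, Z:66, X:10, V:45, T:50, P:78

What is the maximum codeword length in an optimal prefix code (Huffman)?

3

Merge the two lowest-weight nodes at each step:
combine X(10), U(41) → 51
combine V(45), T(50) → 95
combine 51, Z(66) → 117
combine P(78), 95 → 173
combine 117, 173 → 290
The rarest symbols sit at the bottom; the longest codeword is 3 bits.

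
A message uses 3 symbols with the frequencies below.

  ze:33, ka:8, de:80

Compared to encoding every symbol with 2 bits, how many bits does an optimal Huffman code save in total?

80

Fixed-length: 2 bits × 121 symbols = 242 bits.
Huffman merges:
ka(8) + ze(33) → 41
41 + de(80) → 121
Huffman total = 41 + 121 = 162 bits.
Saving = 242 − 162 = 80 bits.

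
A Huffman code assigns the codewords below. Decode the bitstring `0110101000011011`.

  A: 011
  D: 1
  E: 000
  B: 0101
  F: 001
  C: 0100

Read left to right; each codeword is recognised as soon as it completes (prefix code):
  011→A | 0101→B | 000→E | 011→A | 011→A
Decoded message: ABEAA

ABEAA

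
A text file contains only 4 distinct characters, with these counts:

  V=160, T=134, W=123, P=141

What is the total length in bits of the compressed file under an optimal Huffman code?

1116

Greedily combine the two least-frequent nodes:
W(123) + T(134) → 257
P(141) + V(160) → 301
257 + 301 → 558
The encoded length is the sum of every internal node's weight: 257 + 301 + 558 = 1116 bits.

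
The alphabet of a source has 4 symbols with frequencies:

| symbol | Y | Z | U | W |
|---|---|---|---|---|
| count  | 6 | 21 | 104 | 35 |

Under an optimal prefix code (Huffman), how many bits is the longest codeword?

Merge the two lowest-weight nodes at each step:
combine Y(6), Z(21) → 27
combine 27, W(35) → 62
combine 62, U(104) → 166
Maximum depth reached is 3.

3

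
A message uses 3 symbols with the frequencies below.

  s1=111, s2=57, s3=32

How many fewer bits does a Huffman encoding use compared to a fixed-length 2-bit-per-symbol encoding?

111

Fixed-length: 2 bits × 200 symbols = 400 bits.
Huffman merges:
merge s3(32) and s2(57): 89
merge 89 and s1(111): 200
Huffman total = 89 + 200 = 289 bits.
Saving = 400 − 289 = 111 bits.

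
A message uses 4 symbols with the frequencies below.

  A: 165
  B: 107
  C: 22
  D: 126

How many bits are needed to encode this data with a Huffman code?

Greedily combine the two least-frequent nodes:
combine C(22), B(107) → 129
combine D(126), 129 → 255
combine A(165), 255 → 420
The encoded length is the sum of every internal node's weight: 129 + 255 + 420 = 804 bits.

804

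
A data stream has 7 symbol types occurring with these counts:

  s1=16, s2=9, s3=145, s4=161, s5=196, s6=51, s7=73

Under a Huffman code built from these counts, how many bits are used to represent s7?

3

Repeatedly merge the two smallest:
merge s2(9) and s1(16): 25
merge 25 and s6(51): 76
merge s7(73) and 76: 149
merge s3(145) and 149: 294
merge s4(161) and s5(196): 357
merge 294 and 357: 651
s7 sits 3 levels below the root, so its codeword is 3 bits.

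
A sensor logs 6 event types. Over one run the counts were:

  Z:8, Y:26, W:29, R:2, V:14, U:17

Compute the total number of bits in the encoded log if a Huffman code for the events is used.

226

Greedily combine the two least-frequent nodes:
merge R(2) and Z(8): 10
merge 10 and V(14): 24
merge U(17) and 24: 41
merge Y(26) and W(29): 55
merge 41 and 55: 96
Total encoded bits = sum of merged weights = 10 + 24 + 41 + 55 + 96 = 226.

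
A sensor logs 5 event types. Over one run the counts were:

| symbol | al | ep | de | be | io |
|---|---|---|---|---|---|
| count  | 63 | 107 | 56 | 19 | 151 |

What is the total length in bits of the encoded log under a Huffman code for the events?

Build the Huffman tree bottom-up:
be(19) + de(56) → 75
al(63) + 75 → 138
ep(107) + 138 → 245
io(151) + 245 → 396
Total encoded bits = sum of merged weights = 75 + 138 + 245 + 396 = 854.

854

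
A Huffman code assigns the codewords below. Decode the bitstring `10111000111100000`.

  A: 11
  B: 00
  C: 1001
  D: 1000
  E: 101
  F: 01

Read left to right; each codeword is recognised as soon as it completes (prefix code):
  101→E | 11→A | 00→B | 01→F | 11→A | 1000→D | 00→B
Decoded message: EABFADB

EABFADB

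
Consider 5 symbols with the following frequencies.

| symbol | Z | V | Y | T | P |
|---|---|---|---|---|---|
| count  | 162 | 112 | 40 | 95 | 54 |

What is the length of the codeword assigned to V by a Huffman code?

Build the tree from the bottom:
merge Y(40) and P(54): 94
merge 94 and T(95): 189
merge V(112) and Z(162): 274
merge 189 and 274: 463
V's leaf is at depth 2, giving a 2-bit codeword.

2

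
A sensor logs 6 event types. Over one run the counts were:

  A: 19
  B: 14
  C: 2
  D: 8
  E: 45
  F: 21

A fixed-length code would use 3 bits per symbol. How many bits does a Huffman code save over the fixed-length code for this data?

Fixed-length: 3 bits × 109 symbols = 327 bits.
Huffman merges:
merge C(2) and D(8): 10
merge 10 and B(14): 24
merge A(19) and F(21): 40
merge 24 and 40: 64
merge E(45) and 64: 109
Huffman total = 10 + 24 + 40 + 64 + 109 = 247 bits.
Saving = 327 − 247 = 80 bits.

80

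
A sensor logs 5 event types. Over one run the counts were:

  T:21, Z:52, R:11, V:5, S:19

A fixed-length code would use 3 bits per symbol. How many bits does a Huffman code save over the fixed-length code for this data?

Fixed-length: 3 bits × 108 symbols = 324 bits.
Huffman merges:
V(5) + R(11) → 16
16 + S(19) → 35
T(21) + 35 → 56
Z(52) + 56 → 108
Huffman total = 16 + 35 + 56 + 108 = 215 bits.
Saving = 324 − 215 = 109 bits.

109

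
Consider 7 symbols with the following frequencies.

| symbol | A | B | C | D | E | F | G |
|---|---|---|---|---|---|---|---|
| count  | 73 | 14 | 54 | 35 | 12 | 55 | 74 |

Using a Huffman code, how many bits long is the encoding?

830

Build the Huffman tree bottom-up:
E(12) + B(14) → 26
26 + D(35) → 61
C(54) + F(55) → 109
61 + A(73) → 134
G(74) + 109 → 183
134 + 183 → 317
Each symbol's bit-cost is frequency × depth; summing gives 830 bits (equivalently 26 + 61 + 109 + 134 + 183 + 317).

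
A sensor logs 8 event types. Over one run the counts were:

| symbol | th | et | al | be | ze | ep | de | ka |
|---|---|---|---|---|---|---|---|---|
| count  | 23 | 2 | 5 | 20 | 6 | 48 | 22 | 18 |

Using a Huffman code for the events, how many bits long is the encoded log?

Merge the two smallest weights repeatedly:
merge et(2) and al(5): 7
merge ze(6) and 7: 13
merge 13 and ka(18): 31
merge be(20) and de(22): 42
merge th(23) and 31: 54
merge 42 and ep(48): 90
merge 54 and 90: 144
Total encoded bits = sum of merged weights = 7 + 13 + 31 + 42 + 54 + 90 + 144 = 381.

381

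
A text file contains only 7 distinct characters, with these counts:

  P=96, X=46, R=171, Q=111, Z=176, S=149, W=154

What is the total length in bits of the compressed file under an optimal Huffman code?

Merge the two smallest weights repeatedly:
X(46) + P(96) → 142
Q(111) + 142 → 253
S(149) + W(154) → 303
R(171) + Z(176) → 347
253 + 303 → 556
347 + 556 → 903
Total encoded bits = sum of merged weights = 142 + 253 + 303 + 347 + 556 + 903 = 2504.

2504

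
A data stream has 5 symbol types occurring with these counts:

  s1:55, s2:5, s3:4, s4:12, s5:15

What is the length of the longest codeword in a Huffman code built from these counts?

4

Merge the two lowest-weight nodes at each step:
combine s3(4), s2(5) → 9
combine 9, s4(12) → 21
combine s5(15), 21 → 36
combine 36, s1(55) → 91
Maximum depth reached is 4.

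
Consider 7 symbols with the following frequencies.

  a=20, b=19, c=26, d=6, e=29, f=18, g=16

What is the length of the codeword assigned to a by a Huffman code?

3

Repeatedly merge the two smallest:
d(6) + g(16) → 22
f(18) + b(19) → 37
a(20) + 22 → 42
c(26) + e(29) → 55
37 + 42 → 79
55 + 79 → 134
The subtree containing a is merged 3 times, so code length = 3.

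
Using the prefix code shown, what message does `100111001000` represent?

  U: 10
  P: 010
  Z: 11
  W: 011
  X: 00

UWUPX

Read left to right; each codeword is recognised as soon as it completes (prefix code):
  10→U | 011→W | 10→U | 010→P | 00→X
Decoded message: UWUPX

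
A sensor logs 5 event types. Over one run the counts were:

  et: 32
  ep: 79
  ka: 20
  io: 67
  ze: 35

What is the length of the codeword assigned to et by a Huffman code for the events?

3

Huffman merges, smallest pair first:
ka(20) + et(32) → 52
ze(35) + 52 → 87
io(67) + ep(79) → 146
87 + 146 → 233
et's leaf is at depth 3, giving a 3-bit codeword.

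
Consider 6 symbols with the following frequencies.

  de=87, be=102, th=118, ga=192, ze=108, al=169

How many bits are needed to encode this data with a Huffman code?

Greedily combine the two least-frequent nodes:
combine de(87), be(102) → 189
combine ze(108), th(118) → 226
combine al(169), 189 → 358
combine ga(192), 226 → 418
combine 358, 418 → 776
The encoded length is the sum of every internal node's weight: 189 + 226 + 358 + 418 + 776 = 1967 bits.

1967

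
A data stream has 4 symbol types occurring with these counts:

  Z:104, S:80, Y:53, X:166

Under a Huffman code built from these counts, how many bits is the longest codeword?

3

Merge the two lowest-weight nodes at each step:
Y(53) + S(80) → 133
Z(104) + 133 → 237
X(166) + 237 → 403
The first pair merged (Y, S) ends up deepest, at depth 3.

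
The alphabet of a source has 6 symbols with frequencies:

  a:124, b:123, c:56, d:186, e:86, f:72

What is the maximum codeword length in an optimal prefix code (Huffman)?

Merge the two lowest-weight nodes at each step:
c(56) + f(72) → 128
e(86) + b(123) → 209
a(124) + 128 → 252
d(186) + 209 → 395
252 + 395 → 647
The first pair merged (c, f) ends up deepest, at depth 3.

3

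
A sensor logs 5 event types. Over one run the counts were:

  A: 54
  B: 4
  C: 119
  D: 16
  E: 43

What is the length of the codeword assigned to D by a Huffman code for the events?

4

Huffman merges, smallest pair first:
combine B(4), D(16) → 20
combine 20, E(43) → 63
combine A(54), 63 → 117
combine 117, C(119) → 236
D's leaf is at depth 4, giving a 4-bit codeword.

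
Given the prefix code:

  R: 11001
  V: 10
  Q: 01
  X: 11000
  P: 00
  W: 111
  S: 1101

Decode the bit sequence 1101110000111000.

SXQX

Read left to right; each codeword is recognised as soon as it completes (prefix code):
  1101→S | 11000→X | 01→Q | 11000→X
Decoded message: SXQX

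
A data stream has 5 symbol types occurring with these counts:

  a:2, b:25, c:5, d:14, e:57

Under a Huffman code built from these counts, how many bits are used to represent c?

4

Huffman merges, smallest pair first:
merge a(2) and c(5): 7
merge 7 and d(14): 21
merge 21 and b(25): 46
merge 46 and e(57): 103
c's leaf is at depth 4, giving a 4-bit codeword.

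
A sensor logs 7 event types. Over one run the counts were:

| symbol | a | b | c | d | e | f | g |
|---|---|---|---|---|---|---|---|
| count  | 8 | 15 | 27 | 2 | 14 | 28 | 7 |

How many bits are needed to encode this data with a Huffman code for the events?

257

Greedily combine the two least-frequent nodes:
combine d(2), g(7) → 9
combine a(8), 9 → 17
combine e(14), b(15) → 29
combine 17, c(27) → 44
combine f(28), 29 → 57
combine 44, 57 → 101
Total encoded bits = sum of merged weights = 9 + 17 + 29 + 44 + 57 + 101 = 257.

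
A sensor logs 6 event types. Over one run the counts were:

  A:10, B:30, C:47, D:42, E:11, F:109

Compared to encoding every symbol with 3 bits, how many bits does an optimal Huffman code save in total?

197

Fixed-length: 3 bits × 249 symbols = 747 bits.
Huffman merges:
combine A(10), E(11) → 21
combine 21, B(30) → 51
combine D(42), C(47) → 89
combine 51, 89 → 140
combine F(109), 140 → 249
Huffman total = 21 + 51 + 89 + 140 + 249 = 550 bits.
Saving = 747 − 550 = 197 bits.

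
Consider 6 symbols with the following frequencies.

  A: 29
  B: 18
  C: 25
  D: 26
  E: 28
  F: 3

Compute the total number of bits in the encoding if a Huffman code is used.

325

Greedily combine the two least-frequent nodes:
merge F(3) and B(18): 21
merge 21 and C(25): 46
merge D(26) and E(28): 54
merge A(29) and 46: 75
merge 54 and 75: 129
Total encoded bits = sum of merged weights = 21 + 46 + 54 + 75 + 129 = 325.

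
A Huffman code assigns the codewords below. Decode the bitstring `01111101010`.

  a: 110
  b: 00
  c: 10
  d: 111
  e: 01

Read left to right; each codeword is recognised as soon as it completes (prefix code):
  01→e | 111→d | 10→c | 10→c | 10→c
Decoded message: edccc

edccc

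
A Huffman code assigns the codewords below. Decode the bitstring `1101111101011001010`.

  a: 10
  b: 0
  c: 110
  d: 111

Read left to right; each codeword is recognised as soon as it completes (prefix code):
  110→c | 111→d | 110→c | 10→a | 110→c | 0→b | 10→a | 10→a
Decoded message: cdcacbaa

cdcacbaa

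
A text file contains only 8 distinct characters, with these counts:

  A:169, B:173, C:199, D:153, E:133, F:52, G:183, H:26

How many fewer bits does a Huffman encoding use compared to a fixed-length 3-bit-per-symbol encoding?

Fixed-length: 3 bits × 1088 symbols = 3264 bits.
Huffman merges:
H(26) + F(52) → 78
78 + E(133) → 211
D(153) + A(169) → 322
B(173) + G(183) → 356
C(199) + 211 → 410
322 + 356 → 678
410 + 678 → 1088
Huffman total = 78 + 211 + 322 + 356 + 410 + 678 + 1088 = 3143 bits.
Saving = 3264 − 3143 = 121 bits.

121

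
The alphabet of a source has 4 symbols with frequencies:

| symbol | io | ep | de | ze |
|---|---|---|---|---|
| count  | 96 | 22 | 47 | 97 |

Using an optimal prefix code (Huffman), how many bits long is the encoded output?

496

Merge the two smallest weights repeatedly:
merge ep(22) and de(47): 69
merge 69 and io(96): 165
merge ze(97) and 165: 262
Each symbol's bit-cost is frequency × depth; summing gives 496 bits (equivalently 69 + 165 + 262).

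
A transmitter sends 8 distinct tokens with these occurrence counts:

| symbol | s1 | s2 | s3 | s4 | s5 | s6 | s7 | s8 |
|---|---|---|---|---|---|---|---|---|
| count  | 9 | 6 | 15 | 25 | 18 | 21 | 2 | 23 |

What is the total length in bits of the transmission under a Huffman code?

334

Greedily combine the two least-frequent nodes:
s7(2) + s2(6) → 8
8 + s1(9) → 17
s3(15) + 17 → 32
s5(18) + s6(21) → 39
s8(23) + s4(25) → 48
32 + 39 → 71
48 + 71 → 119
Each symbol's bit-cost is frequency × depth; summing gives 334 bits (equivalently 8 + 17 + 32 + 39 + 48 + 71 + 119).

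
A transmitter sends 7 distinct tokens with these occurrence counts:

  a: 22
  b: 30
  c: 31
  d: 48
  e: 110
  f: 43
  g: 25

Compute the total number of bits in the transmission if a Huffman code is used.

815

Merge the two smallest weights repeatedly:
a(22) + g(25) → 47
b(30) + c(31) → 61
f(43) + 47 → 90
d(48) + 61 → 109
90 + 109 → 199
e(110) + 199 → 309
Each symbol's bit-cost is frequency × depth; summing gives 815 bits (equivalently 47 + 61 + 90 + 109 + 199 + 309).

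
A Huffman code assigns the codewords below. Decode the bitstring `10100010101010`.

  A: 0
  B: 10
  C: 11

BBAABBBB

Read left to right; each codeword is recognised as soon as it completes (prefix code):
  10→B | 10→B | 0→A | 0→A | 10→B | 10→B | 10→B | 10→B
Decoded message: BBAABBBB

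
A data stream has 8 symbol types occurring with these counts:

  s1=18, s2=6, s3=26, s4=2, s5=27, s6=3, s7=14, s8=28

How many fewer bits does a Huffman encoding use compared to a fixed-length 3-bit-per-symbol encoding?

Fixed-length: 3 bits × 124 symbols = 372 bits.
Huffman merges:
s4(2) + s6(3) → 5
5 + s2(6) → 11
11 + s7(14) → 25
s1(18) + 25 → 43
s3(26) + s5(27) → 53
s8(28) + 43 → 71
53 + 71 → 124
Huffman total = 5 + 11 + 25 + 43 + 53 + 71 + 124 = 332 bits.
Saving = 372 − 332 = 40 bits.

40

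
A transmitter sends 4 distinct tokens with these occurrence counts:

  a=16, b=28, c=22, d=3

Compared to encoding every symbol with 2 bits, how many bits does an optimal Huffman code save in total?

9

Fixed-length: 2 bits × 69 symbols = 138 bits.
Huffman merges:
combine d(3), a(16) → 19
combine 19, c(22) → 41
combine b(28), 41 → 69
Huffman total = 19 + 41 + 69 = 129 bits.
Saving = 138 − 129 = 9 bits.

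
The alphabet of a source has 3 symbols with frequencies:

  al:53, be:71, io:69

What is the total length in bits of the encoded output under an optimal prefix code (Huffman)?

Merge the two smallest weights repeatedly:
combine al(53), io(69) → 122
combine be(71), 122 → 193
Each symbol's bit-cost is frequency × depth; summing gives 315 bits (equivalently 122 + 193).

315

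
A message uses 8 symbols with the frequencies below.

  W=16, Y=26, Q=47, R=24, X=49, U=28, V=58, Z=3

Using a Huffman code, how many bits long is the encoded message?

Merge the two smallest weights repeatedly:
merge Z(3) and W(16): 19
merge 19 and R(24): 43
merge Y(26) and U(28): 54
merge 43 and Q(47): 90
merge X(49) and 54: 103
merge V(58) and 90: 148
merge 103 and 148: 251
Each symbol's bit-cost is frequency × depth; summing gives 708 bits (equivalently 19 + 43 + 54 + 90 + 103 + 148 + 251).

708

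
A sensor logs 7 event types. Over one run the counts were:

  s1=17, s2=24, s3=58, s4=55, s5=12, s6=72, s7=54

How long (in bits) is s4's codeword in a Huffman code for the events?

2

Repeatedly merge the two smallest:
merge s5(12) and s1(17): 29
merge s2(24) and 29: 53
merge 53 and s7(54): 107
merge s4(55) and s3(58): 113
merge s6(72) and 107: 179
merge 113 and 179: 292
s4 sits 2 levels below the root, so its codeword is 2 bits.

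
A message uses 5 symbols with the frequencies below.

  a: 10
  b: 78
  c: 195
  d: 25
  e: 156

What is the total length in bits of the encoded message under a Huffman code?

Greedily combine the two least-frequent nodes:
merge a(10) and d(25): 35
merge 35 and b(78): 113
merge 113 and e(156): 269
merge c(195) and 269: 464
The encoded length is the sum of every internal node's weight: 35 + 113 + 269 + 464 = 881 bits.

881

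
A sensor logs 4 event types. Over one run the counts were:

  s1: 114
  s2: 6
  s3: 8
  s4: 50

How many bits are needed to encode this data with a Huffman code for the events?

256

Greedily combine the two least-frequent nodes:
merge s2(6) and s3(8): 14
merge 14 and s4(50): 64
merge 64 and s1(114): 178
Total encoded bits = sum of merged weights = 14 + 64 + 178 = 256.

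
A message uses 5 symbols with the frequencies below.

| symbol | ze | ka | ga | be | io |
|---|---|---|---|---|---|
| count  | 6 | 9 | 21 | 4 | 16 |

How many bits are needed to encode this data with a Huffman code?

120

Merge the two smallest weights repeatedly:
be(4) + ze(6) → 10
ka(9) + 10 → 19
io(16) + 19 → 35
ga(21) + 35 → 56
The encoded length is the sum of every internal node's weight: 10 + 19 + 35 + 56 = 120 bits.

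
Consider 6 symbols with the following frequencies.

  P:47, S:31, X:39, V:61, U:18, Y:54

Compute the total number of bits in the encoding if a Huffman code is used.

Merge the two smallest weights repeatedly:
merge U(18) and S(31): 49
merge X(39) and P(47): 86
merge 49 and Y(54): 103
merge V(61) and 86: 147
merge 103 and 147: 250
Each symbol's bit-cost is frequency × depth; summing gives 635 bits (equivalently 49 + 86 + 103 + 147 + 250).

635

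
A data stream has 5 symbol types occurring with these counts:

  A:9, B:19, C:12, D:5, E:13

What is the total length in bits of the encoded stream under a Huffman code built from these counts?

Merge the two smallest weights repeatedly:
merge D(5) and A(9): 14
merge C(12) and E(13): 25
merge 14 and B(19): 33
merge 25 and 33: 58
Total encoded bits = sum of merged weights = 14 + 25 + 33 + 58 = 130.

130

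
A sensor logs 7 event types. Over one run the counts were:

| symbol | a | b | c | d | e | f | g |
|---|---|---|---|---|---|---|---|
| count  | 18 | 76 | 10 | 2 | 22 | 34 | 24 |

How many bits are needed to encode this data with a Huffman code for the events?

448

Merge the two smallest weights repeatedly:
d(2) + c(10) → 12
12 + a(18) → 30
e(22) + g(24) → 46
30 + f(34) → 64
46 + 64 → 110
b(76) + 110 → 186
The encoded length is the sum of every internal node's weight: 12 + 30 + 46 + 64 + 110 + 186 = 448 bits.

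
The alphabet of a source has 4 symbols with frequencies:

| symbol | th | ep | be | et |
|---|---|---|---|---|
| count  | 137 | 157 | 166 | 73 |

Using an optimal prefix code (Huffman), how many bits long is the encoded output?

Greedily combine the two least-frequent nodes:
combine et(73), th(137) → 210
combine ep(157), be(166) → 323
combine 210, 323 → 533
Total encoded bits = sum of merged weights = 210 + 323 + 533 = 1066.

1066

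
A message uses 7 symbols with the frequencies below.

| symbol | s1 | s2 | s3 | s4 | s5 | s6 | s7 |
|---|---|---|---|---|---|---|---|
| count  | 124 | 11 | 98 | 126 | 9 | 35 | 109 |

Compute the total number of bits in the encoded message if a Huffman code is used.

1252

Merge the two smallest weights repeatedly:
merge s5(9) and s2(11): 20
merge 20 and s6(35): 55
merge 55 and s3(98): 153
merge s7(109) and s1(124): 233
merge s4(126) and 153: 279
merge 233 and 279: 512
Total encoded bits = sum of merged weights = 20 + 55 + 153 + 233 + 279 + 512 = 1252.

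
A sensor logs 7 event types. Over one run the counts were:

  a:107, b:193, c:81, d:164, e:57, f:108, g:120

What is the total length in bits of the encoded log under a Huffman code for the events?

Greedily combine the two least-frequent nodes:
merge e(57) and c(81): 138
merge a(107) and f(108): 215
merge g(120) and 138: 258
merge d(164) and b(193): 357
merge 215 and 258: 473
merge 357 and 473: 830
Total encoded bits = sum of merged weights = 138 + 215 + 258 + 357 + 473 + 830 = 2271.

2271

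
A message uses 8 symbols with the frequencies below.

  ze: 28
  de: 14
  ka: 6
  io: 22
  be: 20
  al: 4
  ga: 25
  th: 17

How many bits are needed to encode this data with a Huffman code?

Build the Huffman tree bottom-up:
merge al(4) and ka(6): 10
merge 10 and de(14): 24
merge th(17) and be(20): 37
merge io(22) and 24: 46
merge ga(25) and ze(28): 53
merge 37 and 46: 83
merge 53 and 83: 136
Total encoded bits = sum of merged weights = 10 + 24 + 37 + 46 + 53 + 83 + 136 = 389.

389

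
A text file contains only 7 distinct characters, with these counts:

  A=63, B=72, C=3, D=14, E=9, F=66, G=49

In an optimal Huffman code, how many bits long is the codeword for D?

4

Repeatedly merge the two smallest:
C(3) + E(9) → 12
12 + D(14) → 26
26 + G(49) → 75
A(63) + F(66) → 129
B(72) + 75 → 147
129 + 147 → 276
D's leaf is at depth 4, giving a 4-bit codeword.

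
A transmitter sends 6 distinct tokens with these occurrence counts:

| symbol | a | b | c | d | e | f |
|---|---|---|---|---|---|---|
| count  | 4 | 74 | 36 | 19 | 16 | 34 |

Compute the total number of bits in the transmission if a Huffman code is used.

Merge the two smallest weights repeatedly:
a(4) + e(16) → 20
d(19) + 20 → 39
f(34) + c(36) → 70
39 + 70 → 109
b(74) + 109 → 183
Each symbol's bit-cost is frequency × depth; summing gives 421 bits (equivalently 20 + 39 + 70 + 109 + 183).

421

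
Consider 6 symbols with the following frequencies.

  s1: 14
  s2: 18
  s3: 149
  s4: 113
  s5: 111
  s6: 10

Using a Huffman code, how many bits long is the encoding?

Build the Huffman tree bottom-up:
combine s6(10), s1(14) → 24
combine s2(18), 24 → 42
combine 42, s5(111) → 153
combine s4(113), s3(149) → 262
combine 153, 262 → 415
The encoded length is the sum of every internal node's weight: 24 + 42 + 153 + 262 + 415 = 896 bits.

896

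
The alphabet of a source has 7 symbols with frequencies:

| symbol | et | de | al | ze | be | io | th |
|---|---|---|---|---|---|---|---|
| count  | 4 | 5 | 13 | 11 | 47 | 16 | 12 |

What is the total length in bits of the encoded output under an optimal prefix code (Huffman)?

Build the Huffman tree bottom-up:
et(4) + de(5) → 9
9 + ze(11) → 20
th(12) + al(13) → 25
io(16) + 20 → 36
25 + 36 → 61
be(47) + 61 → 108
The encoded length is the sum of every internal node's weight: 9 + 20 + 25 + 36 + 61 + 108 = 259 bits.

259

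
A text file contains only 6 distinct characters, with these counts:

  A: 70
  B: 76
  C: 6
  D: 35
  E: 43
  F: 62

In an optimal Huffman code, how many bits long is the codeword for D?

Repeatedly merge the two smallest:
combine C(6), D(35) → 41
combine 41, E(43) → 84
combine F(62), A(70) → 132
combine B(76), 84 → 160
combine 132, 160 → 292
D sits 4 levels below the root, so its codeword is 4 bits.

4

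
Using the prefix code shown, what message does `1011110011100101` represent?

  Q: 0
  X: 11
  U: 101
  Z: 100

Read left to right; each codeword is recognised as soon as it completes (prefix code):
  101→U | 11→X | 100→Z | 11→X | 100→Z | 101→U
Decoded message: UXZXZU

UXZXZU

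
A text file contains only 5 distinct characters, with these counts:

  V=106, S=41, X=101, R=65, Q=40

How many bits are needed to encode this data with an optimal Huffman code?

Greedily combine the two least-frequent nodes:
Q(40) + S(41) → 81
R(65) + 81 → 146
X(101) + V(106) → 207
146 + 207 → 353
The encoded length is the sum of every internal node's weight: 81 + 146 + 207 + 353 = 787 bits.

787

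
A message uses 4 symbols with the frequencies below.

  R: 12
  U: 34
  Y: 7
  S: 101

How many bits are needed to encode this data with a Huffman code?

226

Build the Huffman tree bottom-up:
merge Y(7) and R(12): 19
merge 19 and U(34): 53
merge 53 and S(101): 154
Each symbol's bit-cost is frequency × depth; summing gives 226 bits (equivalently 19 + 53 + 154).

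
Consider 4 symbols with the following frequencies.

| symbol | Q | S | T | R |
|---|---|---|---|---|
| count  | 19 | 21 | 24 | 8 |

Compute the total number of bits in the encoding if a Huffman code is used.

Build the Huffman tree bottom-up:
combine R(8), Q(19) → 27
combine S(21), T(24) → 45
combine 27, 45 → 72
Each symbol's bit-cost is frequency × depth; summing gives 144 bits (equivalently 27 + 45 + 72).

144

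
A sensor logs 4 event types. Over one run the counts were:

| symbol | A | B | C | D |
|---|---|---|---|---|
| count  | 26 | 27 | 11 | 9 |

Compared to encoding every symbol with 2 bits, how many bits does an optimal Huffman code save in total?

7

Fixed-length: 2 bits × 73 symbols = 146 bits.
Huffman merges:
D(9) + C(11) → 20
20 + A(26) → 46
B(27) + 46 → 73
Huffman total = 20 + 46 + 73 = 139 bits.
Saving = 146 − 139 = 7 bits.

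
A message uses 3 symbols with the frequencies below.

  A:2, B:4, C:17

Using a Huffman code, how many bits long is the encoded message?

Build the Huffman tree bottom-up:
merge A(2) and B(4): 6
merge 6 and C(17): 23
Total encoded bits = sum of merged weights = 6 + 23 = 29.

29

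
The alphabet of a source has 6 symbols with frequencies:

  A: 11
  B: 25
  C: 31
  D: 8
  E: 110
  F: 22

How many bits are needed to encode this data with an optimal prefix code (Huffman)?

Merge the two smallest weights repeatedly:
D(8) + A(11) → 19
19 + F(22) → 41
B(25) + C(31) → 56
41 + 56 → 97
97 + E(110) → 207
Each symbol's bit-cost is frequency × depth; summing gives 420 bits (equivalently 19 + 41 + 56 + 97 + 207).

420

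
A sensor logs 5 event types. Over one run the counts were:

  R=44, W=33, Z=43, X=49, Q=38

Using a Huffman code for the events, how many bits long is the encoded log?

485

Greedily combine the two least-frequent nodes:
W(33) + Q(38) → 71
Z(43) + R(44) → 87
X(49) + 71 → 120
87 + 120 → 207
Each symbol's bit-cost is frequency × depth; summing gives 485 bits (equivalently 71 + 87 + 120 + 207).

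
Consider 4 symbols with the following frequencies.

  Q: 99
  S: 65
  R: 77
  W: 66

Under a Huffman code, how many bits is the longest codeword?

2

Merge the two lowest-weight nodes at each step:
merge S(65) and W(66): 131
merge R(77) and Q(99): 176
merge 131 and 176: 307
The rarest symbols sit at the bottom; the longest codeword is 2 bits.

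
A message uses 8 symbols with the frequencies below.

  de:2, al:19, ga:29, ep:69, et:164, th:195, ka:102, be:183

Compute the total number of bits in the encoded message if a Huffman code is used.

Build the Huffman tree bottom-up:
merge de(2) and al(19): 21
merge 21 and ga(29): 50
merge 50 and ep(69): 119
merge ka(102) and 119: 221
merge et(164) and be(183): 347
merge th(195) and 221: 416
merge 347 and 416: 763
Each symbol's bit-cost is frequency × depth; summing gives 1937 bits (equivalently 21 + 50 + 119 + 221 + 347 + 416 + 763).

1937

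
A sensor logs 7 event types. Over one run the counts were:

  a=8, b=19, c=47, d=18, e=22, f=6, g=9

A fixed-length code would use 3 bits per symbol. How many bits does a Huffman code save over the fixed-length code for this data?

57

Fixed-length: 3 bits × 129 symbols = 387 bits.
Huffman merges:
f(6) + a(8) → 14
g(9) + 14 → 23
d(18) + b(19) → 37
e(22) + 23 → 45
37 + 45 → 82
c(47) + 82 → 129
Huffman total = 14 + 23 + 37 + 45 + 82 + 129 = 330 bits.
Saving = 387 − 330 = 57 bits.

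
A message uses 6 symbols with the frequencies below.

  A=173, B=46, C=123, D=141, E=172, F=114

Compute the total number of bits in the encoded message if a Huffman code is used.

1962

Build the Huffman tree bottom-up:
B(46) + F(114) → 160
C(123) + D(141) → 264
160 + E(172) → 332
A(173) + 264 → 437
332 + 437 → 769
Total encoded bits = sum of merged weights = 160 + 264 + 332 + 437 + 769 = 1962.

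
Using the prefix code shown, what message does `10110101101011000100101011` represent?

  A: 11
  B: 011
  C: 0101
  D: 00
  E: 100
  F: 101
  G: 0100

Read left to right; each codeword is recognised as soon as it completes (prefix code):
  101→F | 101→F | 011→B | 0101→C | 100→E | 0100→G | 101→F | 011→B
Decoded message: FFBCEGFB

FFBCEGFB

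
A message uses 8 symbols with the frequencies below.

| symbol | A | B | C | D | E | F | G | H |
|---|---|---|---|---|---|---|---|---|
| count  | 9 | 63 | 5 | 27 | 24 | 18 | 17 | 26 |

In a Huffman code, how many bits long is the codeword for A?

Huffman merges, smallest pair first:
merge C(5) and A(9): 14
merge 14 and G(17): 31
merge F(18) and E(24): 42
merge H(26) and D(27): 53
merge 31 and 42: 73
merge 53 and B(63): 116
merge 73 and 116: 189
The subtree containing A is merged 4 times, so code length = 4.

4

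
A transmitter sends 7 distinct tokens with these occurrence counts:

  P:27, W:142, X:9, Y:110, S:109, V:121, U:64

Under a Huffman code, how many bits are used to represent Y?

Huffman merges, smallest pair first:
combine X(9), P(27) → 36
combine 36, U(64) → 100
combine 100, S(109) → 209
combine Y(110), V(121) → 231
combine W(142), 209 → 351
combine 231, 351 → 582
The subtree containing Y is merged 2 times, so code length = 2.

2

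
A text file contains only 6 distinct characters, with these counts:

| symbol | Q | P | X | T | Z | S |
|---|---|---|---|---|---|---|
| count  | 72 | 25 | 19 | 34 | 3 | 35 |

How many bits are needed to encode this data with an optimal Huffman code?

Build the Huffman tree bottom-up:
Z(3) + X(19) → 22
22 + P(25) → 47
T(34) + S(35) → 69
47 + 69 → 116
Q(72) + 116 → 188
Each symbol's bit-cost is frequency × depth; summing gives 442 bits (equivalently 22 + 47 + 69 + 116 + 188).

442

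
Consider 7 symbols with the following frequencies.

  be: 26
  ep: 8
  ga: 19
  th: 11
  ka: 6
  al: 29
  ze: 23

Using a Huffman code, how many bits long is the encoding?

Merge the two smallest weights repeatedly:
ka(6) + ep(8) → 14
th(11) + 14 → 25
ga(19) + ze(23) → 42
25 + be(26) → 51
al(29) + 42 → 71
51 + 71 → 122
Total encoded bits = sum of merged weights = 14 + 25 + 42 + 51 + 71 + 122 = 325.

325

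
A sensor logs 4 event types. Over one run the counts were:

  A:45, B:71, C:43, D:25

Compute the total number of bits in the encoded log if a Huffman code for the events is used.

365

Merge the two smallest weights repeatedly:
combine D(25), C(43) → 68
combine A(45), 68 → 113
combine B(71), 113 → 184
Each symbol's bit-cost is frequency × depth; summing gives 365 bits (equivalently 68 + 113 + 184).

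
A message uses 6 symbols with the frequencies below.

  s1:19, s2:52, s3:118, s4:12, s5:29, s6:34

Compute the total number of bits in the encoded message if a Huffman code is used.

Merge the two smallest weights repeatedly:
combine s4(12), s1(19) → 31
combine s5(29), 31 → 60
combine s6(34), s2(52) → 86
combine 60, 86 → 146
combine s3(118), 146 → 264
Each symbol's bit-cost is frequency × depth; summing gives 587 bits (equivalently 31 + 60 + 86 + 146 + 264).

587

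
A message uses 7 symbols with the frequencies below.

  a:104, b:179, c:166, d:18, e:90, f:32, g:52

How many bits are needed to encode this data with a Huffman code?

1626

Greedily combine the two least-frequent nodes:
d(18) + f(32) → 50
50 + g(52) → 102
e(90) + 102 → 192
a(104) + c(166) → 270
b(179) + 192 → 371
270 + 371 → 641
The encoded length is the sum of every internal node's weight: 50 + 102 + 192 + 270 + 371 + 641 = 1626 bits.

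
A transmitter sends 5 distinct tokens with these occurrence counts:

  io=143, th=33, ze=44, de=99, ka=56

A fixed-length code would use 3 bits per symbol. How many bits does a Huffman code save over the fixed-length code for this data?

Fixed-length: 3 bits × 375 symbols = 1125 bits.
Huffman merges:
combine th(33), ze(44) → 77
combine ka(56), 77 → 133
combine de(99), 133 → 232
combine io(143), 232 → 375
Huffman total = 77 + 133 + 232 + 375 = 817 bits.
Saving = 1125 − 817 = 308 bits.

308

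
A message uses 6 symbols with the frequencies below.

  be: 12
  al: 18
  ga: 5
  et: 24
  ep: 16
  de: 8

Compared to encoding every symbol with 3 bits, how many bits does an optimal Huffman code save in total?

Fixed-length: 3 bits × 83 symbols = 249 bits.
Huffman merges:
ga(5) + de(8) → 13
be(12) + 13 → 25
ep(16) + al(18) → 34
et(24) + 25 → 49
34 + 49 → 83
Huffman total = 13 + 25 + 34 + 49 + 83 = 204 bits.
Saving = 249 − 204 = 45 bits.

45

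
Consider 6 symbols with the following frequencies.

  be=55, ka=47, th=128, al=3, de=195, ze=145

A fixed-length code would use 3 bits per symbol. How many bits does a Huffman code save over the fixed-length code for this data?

Fixed-length: 3 bits × 573 symbols = 1719 bits.
Huffman merges:
merge al(3) and ka(47): 50
merge 50 and be(55): 105
merge 105 and th(128): 233
merge ze(145) and de(195): 340
merge 233 and 340: 573
Huffman total = 50 + 105 + 233 + 340 + 573 = 1301 bits.
Saving = 1719 − 1301 = 418 bits.

418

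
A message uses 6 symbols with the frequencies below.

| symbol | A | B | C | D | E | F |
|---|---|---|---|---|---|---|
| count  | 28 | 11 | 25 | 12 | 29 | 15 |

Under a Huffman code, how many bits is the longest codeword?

Merge the two lowest-weight nodes at each step:
B(11) + D(12) → 23
F(15) + 23 → 38
C(25) + A(28) → 53
E(29) + 38 → 67
53 + 67 → 120
The rarest symbols sit at the bottom; the longest codeword is 4 bits.

4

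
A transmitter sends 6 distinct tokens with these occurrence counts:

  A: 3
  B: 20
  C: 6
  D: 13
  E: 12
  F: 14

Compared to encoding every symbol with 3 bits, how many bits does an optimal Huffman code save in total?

38

Fixed-length: 3 bits × 68 symbols = 204 bits.
Huffman merges:
A(3) + C(6) → 9
9 + E(12) → 21
D(13) + F(14) → 27
B(20) + 21 → 41
27 + 41 → 68
Huffman total = 9 + 21 + 27 + 41 + 68 = 166 bits.
Saving = 204 − 166 = 38 bits.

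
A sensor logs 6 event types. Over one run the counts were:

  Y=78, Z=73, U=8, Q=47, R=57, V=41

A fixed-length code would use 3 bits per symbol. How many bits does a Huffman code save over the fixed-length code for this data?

159

Fixed-length: 3 bits × 304 symbols = 912 bits.
Huffman merges:
U(8) + V(41) → 49
Q(47) + 49 → 96
R(57) + Z(73) → 130
Y(78) + 96 → 174
130 + 174 → 304
Huffman total = 49 + 96 + 130 + 174 + 304 = 753 bits.
Saving = 912 − 753 = 159 bits.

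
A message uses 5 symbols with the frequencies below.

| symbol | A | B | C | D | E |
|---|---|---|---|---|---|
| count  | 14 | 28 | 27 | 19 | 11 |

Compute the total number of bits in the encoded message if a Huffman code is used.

223

Merge the two smallest weights repeatedly:
E(11) + A(14) → 25
D(19) + 25 → 44
C(27) + B(28) → 55
44 + 55 → 99
Each symbol's bit-cost is frequency × depth; summing gives 223 bits (equivalently 25 + 44 + 55 + 99).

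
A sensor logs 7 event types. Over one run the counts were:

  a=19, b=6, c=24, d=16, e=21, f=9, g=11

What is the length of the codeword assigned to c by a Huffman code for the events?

Huffman merges, smallest pair first:
merge b(6) and f(9): 15
merge g(11) and 15: 26
merge d(16) and a(19): 35
merge e(21) and c(24): 45
merge 26 and 35: 61
merge 45 and 61: 106
The subtree containing c is merged 2 times, so code length = 2.

2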